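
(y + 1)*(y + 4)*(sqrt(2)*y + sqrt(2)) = sqrt(2)*y^3 + 6*sqrt(2)*y^2 + 9*sqrt(2)*y + 4*sqrt(2)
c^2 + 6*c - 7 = (c - 1)*(c + 7)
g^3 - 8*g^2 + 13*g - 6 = (g - 6)*(g - 1)^2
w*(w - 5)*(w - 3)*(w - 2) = w^4 - 10*w^3 + 31*w^2 - 30*w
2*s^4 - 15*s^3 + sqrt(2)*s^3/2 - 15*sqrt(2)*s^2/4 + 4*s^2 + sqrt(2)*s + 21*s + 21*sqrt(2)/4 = (s - 7)*(s - 3/2)*(sqrt(2)*s + 1/2)*(sqrt(2)*s + sqrt(2))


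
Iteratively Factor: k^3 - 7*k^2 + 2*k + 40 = (k - 5)*(k^2 - 2*k - 8) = (k - 5)*(k - 4)*(k + 2)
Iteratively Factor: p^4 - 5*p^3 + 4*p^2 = (p - 1)*(p^3 - 4*p^2) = p*(p - 1)*(p^2 - 4*p) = p^2*(p - 1)*(p - 4)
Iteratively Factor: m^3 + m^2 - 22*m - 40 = (m + 4)*(m^2 - 3*m - 10) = (m + 2)*(m + 4)*(m - 5)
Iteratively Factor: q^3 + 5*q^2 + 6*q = (q + 3)*(q^2 + 2*q) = q*(q + 3)*(q + 2)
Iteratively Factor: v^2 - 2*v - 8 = (v + 2)*(v - 4)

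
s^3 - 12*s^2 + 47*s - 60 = (s - 5)*(s - 4)*(s - 3)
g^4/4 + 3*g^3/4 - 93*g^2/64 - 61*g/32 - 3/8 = (g/4 + 1)*(g - 2)*(g + 1/4)*(g + 3/4)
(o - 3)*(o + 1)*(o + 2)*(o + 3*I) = o^4 + 3*I*o^3 - 7*o^2 - 6*o - 21*I*o - 18*I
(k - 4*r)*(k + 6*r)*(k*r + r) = k^3*r + 2*k^2*r^2 + k^2*r - 24*k*r^3 + 2*k*r^2 - 24*r^3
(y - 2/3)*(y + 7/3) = y^2 + 5*y/3 - 14/9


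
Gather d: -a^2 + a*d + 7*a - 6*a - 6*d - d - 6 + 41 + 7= -a^2 + a + d*(a - 7) + 42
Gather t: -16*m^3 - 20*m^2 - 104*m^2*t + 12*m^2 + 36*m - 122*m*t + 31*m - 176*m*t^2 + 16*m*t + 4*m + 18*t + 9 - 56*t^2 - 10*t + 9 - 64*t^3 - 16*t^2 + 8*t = -16*m^3 - 8*m^2 + 71*m - 64*t^3 + t^2*(-176*m - 72) + t*(-104*m^2 - 106*m + 16) + 18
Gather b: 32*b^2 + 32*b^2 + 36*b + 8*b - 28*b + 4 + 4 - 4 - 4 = 64*b^2 + 16*b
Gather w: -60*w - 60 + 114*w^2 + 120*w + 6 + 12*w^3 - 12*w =12*w^3 + 114*w^2 + 48*w - 54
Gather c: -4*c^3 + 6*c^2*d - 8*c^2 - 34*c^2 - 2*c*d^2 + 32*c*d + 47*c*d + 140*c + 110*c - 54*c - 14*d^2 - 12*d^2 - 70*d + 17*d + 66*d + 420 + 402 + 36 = -4*c^3 + c^2*(6*d - 42) + c*(-2*d^2 + 79*d + 196) - 26*d^2 + 13*d + 858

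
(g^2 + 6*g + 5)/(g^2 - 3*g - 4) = (g + 5)/(g - 4)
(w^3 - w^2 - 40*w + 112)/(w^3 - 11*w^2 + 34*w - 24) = (w^2 + 3*w - 28)/(w^2 - 7*w + 6)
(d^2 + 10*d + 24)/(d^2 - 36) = (d + 4)/(d - 6)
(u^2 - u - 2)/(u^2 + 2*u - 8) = (u + 1)/(u + 4)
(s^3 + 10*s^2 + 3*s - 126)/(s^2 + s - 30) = (s^2 + 4*s - 21)/(s - 5)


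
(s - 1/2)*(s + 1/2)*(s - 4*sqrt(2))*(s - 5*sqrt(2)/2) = s^4 - 13*sqrt(2)*s^3/2 + 79*s^2/4 + 13*sqrt(2)*s/8 - 5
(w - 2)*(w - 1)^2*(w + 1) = w^4 - 3*w^3 + w^2 + 3*w - 2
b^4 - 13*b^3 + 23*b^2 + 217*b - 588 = (b - 7)^2*(b - 3)*(b + 4)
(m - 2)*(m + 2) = m^2 - 4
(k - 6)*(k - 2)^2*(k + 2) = k^4 - 8*k^3 + 8*k^2 + 32*k - 48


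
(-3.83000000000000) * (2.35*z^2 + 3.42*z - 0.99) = -9.0005*z^2 - 13.0986*z + 3.7917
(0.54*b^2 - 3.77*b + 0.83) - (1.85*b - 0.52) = 0.54*b^2 - 5.62*b + 1.35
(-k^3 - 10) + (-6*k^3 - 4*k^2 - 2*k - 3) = -7*k^3 - 4*k^2 - 2*k - 13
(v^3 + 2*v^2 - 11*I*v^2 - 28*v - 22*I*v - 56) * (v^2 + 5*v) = v^5 + 7*v^4 - 11*I*v^4 - 18*v^3 - 77*I*v^3 - 196*v^2 - 110*I*v^2 - 280*v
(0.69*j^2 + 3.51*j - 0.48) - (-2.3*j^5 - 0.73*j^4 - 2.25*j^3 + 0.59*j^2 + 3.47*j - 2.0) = 2.3*j^5 + 0.73*j^4 + 2.25*j^3 + 0.1*j^2 + 0.0399999999999996*j + 1.52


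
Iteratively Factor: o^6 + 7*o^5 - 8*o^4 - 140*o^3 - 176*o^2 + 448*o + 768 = (o - 2)*(o^5 + 9*o^4 + 10*o^3 - 120*o^2 - 416*o - 384) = (o - 2)*(o + 2)*(o^4 + 7*o^3 - 4*o^2 - 112*o - 192) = (o - 2)*(o + 2)*(o + 3)*(o^3 + 4*o^2 - 16*o - 64) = (o - 2)*(o + 2)*(o + 3)*(o + 4)*(o^2 - 16) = (o - 4)*(o - 2)*(o + 2)*(o + 3)*(o + 4)*(o + 4)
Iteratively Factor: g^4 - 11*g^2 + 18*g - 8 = (g + 4)*(g^3 - 4*g^2 + 5*g - 2) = (g - 1)*(g + 4)*(g^2 - 3*g + 2) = (g - 1)^2*(g + 4)*(g - 2)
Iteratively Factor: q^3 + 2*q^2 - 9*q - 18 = (q + 2)*(q^2 - 9) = (q - 3)*(q + 2)*(q + 3)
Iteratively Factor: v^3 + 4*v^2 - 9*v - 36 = (v - 3)*(v^2 + 7*v + 12) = (v - 3)*(v + 3)*(v + 4)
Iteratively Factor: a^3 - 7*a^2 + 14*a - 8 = (a - 4)*(a^2 - 3*a + 2) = (a - 4)*(a - 1)*(a - 2)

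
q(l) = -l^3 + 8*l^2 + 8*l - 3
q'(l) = -3*l^2 + 16*l + 8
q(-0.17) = -4.12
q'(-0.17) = 5.19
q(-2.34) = 34.90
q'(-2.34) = -45.87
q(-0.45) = -4.89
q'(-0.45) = 0.19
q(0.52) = 3.18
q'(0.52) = 15.51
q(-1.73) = 12.28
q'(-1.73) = -28.66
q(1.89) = 33.95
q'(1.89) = 27.52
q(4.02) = 93.48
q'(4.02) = 23.84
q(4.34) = 100.66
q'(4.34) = 20.93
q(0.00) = -3.00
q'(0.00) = 8.00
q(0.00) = -3.00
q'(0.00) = 8.00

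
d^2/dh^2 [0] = 0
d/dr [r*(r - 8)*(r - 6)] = 3*r^2 - 28*r + 48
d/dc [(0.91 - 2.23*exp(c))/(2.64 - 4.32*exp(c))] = -1.956*exp(c)/(4.32*exp(c) - 2.64)^2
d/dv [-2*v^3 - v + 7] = -6*v^2 - 1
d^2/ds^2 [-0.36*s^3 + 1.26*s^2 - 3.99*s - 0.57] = 2.52 - 2.16*s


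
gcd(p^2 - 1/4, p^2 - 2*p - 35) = 1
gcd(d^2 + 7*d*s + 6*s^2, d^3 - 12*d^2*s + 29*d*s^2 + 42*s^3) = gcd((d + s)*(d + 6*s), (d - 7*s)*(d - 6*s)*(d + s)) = d + s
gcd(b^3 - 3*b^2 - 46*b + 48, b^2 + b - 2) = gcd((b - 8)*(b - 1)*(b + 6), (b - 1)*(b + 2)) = b - 1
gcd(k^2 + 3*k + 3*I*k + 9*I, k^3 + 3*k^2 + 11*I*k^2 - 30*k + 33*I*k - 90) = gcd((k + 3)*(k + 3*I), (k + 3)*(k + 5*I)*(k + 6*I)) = k + 3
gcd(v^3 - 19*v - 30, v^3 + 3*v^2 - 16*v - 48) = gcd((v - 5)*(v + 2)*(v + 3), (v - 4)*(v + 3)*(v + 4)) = v + 3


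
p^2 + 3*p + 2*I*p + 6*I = (p + 3)*(p + 2*I)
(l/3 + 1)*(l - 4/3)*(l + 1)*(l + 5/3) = l^4/3 + 13*l^3/9 + 19*l^2/27 - 71*l/27 - 20/9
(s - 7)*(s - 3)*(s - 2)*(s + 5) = s^4 - 7*s^3 - 19*s^2 + 163*s - 210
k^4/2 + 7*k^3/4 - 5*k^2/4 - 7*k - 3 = (k/2 + 1)*(k - 2)*(k + 1/2)*(k + 3)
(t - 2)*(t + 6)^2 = t^3 + 10*t^2 + 12*t - 72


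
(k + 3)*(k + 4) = k^2 + 7*k + 12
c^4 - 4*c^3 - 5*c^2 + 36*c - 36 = (c - 3)*(c - 2)^2*(c + 3)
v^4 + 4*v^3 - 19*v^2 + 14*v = v*(v - 2)*(v - 1)*(v + 7)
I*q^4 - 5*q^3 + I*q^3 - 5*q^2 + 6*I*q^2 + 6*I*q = q*(q - I)*(q + 6*I)*(I*q + I)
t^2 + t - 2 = (t - 1)*(t + 2)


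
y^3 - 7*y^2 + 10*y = y*(y - 5)*(y - 2)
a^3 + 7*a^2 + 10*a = a*(a + 2)*(a + 5)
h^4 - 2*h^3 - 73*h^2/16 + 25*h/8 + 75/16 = (h - 3)*(h - 5/4)*(h + 1)*(h + 5/4)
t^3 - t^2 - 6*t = t*(t - 3)*(t + 2)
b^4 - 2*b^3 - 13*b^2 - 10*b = b*(b - 5)*(b + 1)*(b + 2)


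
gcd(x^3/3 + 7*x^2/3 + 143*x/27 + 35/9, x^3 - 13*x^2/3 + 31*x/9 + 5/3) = 1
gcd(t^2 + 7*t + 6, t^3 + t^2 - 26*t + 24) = t + 6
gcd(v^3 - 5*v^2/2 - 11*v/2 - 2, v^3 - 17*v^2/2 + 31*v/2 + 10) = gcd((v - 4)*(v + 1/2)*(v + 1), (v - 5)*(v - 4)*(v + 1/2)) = v^2 - 7*v/2 - 2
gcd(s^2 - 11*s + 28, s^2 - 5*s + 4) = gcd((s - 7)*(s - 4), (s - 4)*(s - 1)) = s - 4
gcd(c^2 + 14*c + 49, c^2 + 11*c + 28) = c + 7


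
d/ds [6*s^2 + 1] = 12*s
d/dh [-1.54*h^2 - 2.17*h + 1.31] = -3.08*h - 2.17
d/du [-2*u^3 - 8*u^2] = 2*u*(-3*u - 8)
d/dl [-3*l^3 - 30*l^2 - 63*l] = -9*l^2 - 60*l - 63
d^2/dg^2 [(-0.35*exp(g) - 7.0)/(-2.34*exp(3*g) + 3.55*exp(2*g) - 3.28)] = (7.66584*exp(6*g) + 336.24045*exp(5*g) - 635.228125*exp(4*g) + 317.94784*exp(3*g) - 459.0852*exp(2*g) + 326.032*exp(g) + 3.76544)*exp(g)/(12.812904*exp(9*g) - 58.31514*exp(8*g) + 88.46955*exp(7*g) + 9.141029*exp(6*g) - 163.48176*exp(5*g) + 124.0086*exp(4*g) + 75.523968*exp(3*g) - 114.57696*exp(2*g) + 35.287552)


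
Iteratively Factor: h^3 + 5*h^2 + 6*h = (h + 2)*(h^2 + 3*h) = h*(h + 2)*(h + 3)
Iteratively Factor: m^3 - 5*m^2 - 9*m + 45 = (m + 3)*(m^2 - 8*m + 15) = (m - 3)*(m + 3)*(m - 5)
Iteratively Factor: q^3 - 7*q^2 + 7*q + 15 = (q + 1)*(q^2 - 8*q + 15) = (q - 3)*(q + 1)*(q - 5)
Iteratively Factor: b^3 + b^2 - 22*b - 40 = (b - 5)*(b^2 + 6*b + 8) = (b - 5)*(b + 4)*(b + 2)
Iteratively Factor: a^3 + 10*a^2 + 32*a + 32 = (a + 2)*(a^2 + 8*a + 16) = (a + 2)*(a + 4)*(a + 4)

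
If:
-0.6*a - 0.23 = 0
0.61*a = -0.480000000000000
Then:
No Solution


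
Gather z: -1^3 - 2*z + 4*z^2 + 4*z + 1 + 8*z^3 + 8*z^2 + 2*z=8*z^3 + 12*z^2 + 4*z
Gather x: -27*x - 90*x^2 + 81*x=-90*x^2 + 54*x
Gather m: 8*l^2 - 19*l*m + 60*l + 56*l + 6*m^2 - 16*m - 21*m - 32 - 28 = 8*l^2 + 116*l + 6*m^2 + m*(-19*l - 37) - 60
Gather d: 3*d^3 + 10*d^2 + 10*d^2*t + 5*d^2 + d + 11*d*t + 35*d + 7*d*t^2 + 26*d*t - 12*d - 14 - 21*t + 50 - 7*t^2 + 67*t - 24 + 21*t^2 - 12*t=3*d^3 + d^2*(10*t + 15) + d*(7*t^2 + 37*t + 24) + 14*t^2 + 34*t + 12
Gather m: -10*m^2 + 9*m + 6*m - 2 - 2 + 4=-10*m^2 + 15*m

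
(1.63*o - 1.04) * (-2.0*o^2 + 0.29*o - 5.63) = -3.26*o^3 + 2.5527*o^2 - 9.4785*o + 5.8552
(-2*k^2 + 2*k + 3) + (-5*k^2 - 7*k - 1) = -7*k^2 - 5*k + 2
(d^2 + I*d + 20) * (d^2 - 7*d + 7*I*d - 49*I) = d^4 - 7*d^3 + 8*I*d^3 + 13*d^2 - 56*I*d^2 - 91*d + 140*I*d - 980*I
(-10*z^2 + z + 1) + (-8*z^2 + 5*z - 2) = -18*z^2 + 6*z - 1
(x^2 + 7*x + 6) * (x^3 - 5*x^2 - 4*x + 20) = x^5 + 2*x^4 - 33*x^3 - 38*x^2 + 116*x + 120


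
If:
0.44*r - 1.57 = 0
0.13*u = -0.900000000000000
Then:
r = 3.57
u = -6.92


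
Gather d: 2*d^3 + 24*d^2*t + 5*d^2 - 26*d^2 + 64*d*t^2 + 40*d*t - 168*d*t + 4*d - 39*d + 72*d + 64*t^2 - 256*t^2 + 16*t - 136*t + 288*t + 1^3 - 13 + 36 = 2*d^3 + d^2*(24*t - 21) + d*(64*t^2 - 128*t + 37) - 192*t^2 + 168*t + 24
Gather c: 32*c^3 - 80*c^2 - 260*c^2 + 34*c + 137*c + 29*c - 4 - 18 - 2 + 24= 32*c^3 - 340*c^2 + 200*c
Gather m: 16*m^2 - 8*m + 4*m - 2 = 16*m^2 - 4*m - 2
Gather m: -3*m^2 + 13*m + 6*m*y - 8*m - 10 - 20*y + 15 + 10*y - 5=-3*m^2 + m*(6*y + 5) - 10*y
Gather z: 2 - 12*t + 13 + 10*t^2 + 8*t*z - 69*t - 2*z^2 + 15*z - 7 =10*t^2 - 81*t - 2*z^2 + z*(8*t + 15) + 8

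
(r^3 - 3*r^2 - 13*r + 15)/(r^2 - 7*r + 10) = (r^2 + 2*r - 3)/(r - 2)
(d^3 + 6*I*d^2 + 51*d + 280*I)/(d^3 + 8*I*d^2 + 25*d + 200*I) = (d - 7*I)/(d - 5*I)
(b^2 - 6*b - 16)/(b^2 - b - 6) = (b - 8)/(b - 3)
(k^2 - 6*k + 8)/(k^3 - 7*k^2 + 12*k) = (k - 2)/(k*(k - 3))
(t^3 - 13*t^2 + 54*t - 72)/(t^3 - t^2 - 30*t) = (t^2 - 7*t + 12)/(t*(t + 5))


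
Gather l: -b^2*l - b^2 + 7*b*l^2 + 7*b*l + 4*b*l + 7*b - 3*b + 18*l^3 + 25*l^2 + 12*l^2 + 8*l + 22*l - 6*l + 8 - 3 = -b^2 + 4*b + 18*l^3 + l^2*(7*b + 37) + l*(-b^2 + 11*b + 24) + 5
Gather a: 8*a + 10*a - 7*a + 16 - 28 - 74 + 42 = 11*a - 44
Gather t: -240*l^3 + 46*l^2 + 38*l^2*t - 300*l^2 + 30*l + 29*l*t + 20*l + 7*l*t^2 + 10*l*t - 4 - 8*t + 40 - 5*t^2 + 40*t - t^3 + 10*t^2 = -240*l^3 - 254*l^2 + 50*l - t^3 + t^2*(7*l + 5) + t*(38*l^2 + 39*l + 32) + 36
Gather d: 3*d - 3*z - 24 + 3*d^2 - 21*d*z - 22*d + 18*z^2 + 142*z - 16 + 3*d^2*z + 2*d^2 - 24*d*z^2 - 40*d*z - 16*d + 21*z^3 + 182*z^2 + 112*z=d^2*(3*z + 5) + d*(-24*z^2 - 61*z - 35) + 21*z^3 + 200*z^2 + 251*z - 40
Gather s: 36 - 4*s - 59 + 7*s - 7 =3*s - 30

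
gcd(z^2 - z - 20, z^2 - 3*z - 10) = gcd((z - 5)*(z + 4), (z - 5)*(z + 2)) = z - 5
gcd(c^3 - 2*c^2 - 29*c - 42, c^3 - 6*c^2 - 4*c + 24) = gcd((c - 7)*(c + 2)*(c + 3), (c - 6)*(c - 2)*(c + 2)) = c + 2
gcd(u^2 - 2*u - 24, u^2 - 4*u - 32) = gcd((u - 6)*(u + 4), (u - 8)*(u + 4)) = u + 4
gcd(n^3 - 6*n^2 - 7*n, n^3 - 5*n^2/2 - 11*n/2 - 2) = n + 1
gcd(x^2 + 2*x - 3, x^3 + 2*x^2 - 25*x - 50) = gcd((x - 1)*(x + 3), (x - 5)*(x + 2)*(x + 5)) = 1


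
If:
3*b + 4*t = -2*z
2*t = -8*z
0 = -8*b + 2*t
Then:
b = 0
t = 0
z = 0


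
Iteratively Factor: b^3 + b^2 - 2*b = (b - 1)*(b^2 + 2*b) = (b - 1)*(b + 2)*(b)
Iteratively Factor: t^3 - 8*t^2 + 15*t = (t - 3)*(t^2 - 5*t) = t*(t - 3)*(t - 5)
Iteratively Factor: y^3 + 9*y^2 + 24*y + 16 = (y + 4)*(y^2 + 5*y + 4) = (y + 4)^2*(y + 1)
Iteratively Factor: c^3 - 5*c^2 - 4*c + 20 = (c + 2)*(c^2 - 7*c + 10) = (c - 5)*(c + 2)*(c - 2)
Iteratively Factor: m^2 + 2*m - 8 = (m + 4)*(m - 2)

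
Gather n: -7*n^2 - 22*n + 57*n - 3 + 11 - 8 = -7*n^2 + 35*n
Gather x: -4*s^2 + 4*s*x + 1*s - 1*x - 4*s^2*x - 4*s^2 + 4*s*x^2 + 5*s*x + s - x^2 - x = -8*s^2 + 2*s + x^2*(4*s - 1) + x*(-4*s^2 + 9*s - 2)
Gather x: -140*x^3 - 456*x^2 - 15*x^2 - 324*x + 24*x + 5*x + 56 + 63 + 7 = -140*x^3 - 471*x^2 - 295*x + 126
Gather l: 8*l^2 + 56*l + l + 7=8*l^2 + 57*l + 7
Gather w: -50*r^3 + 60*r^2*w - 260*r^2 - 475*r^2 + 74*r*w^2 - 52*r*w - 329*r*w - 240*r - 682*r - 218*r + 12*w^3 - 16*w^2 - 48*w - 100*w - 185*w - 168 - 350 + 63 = -50*r^3 - 735*r^2 - 1140*r + 12*w^3 + w^2*(74*r - 16) + w*(60*r^2 - 381*r - 333) - 455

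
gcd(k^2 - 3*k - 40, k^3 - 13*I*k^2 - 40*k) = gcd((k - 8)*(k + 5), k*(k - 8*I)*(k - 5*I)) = 1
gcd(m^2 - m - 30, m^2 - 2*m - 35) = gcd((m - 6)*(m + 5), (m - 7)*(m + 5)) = m + 5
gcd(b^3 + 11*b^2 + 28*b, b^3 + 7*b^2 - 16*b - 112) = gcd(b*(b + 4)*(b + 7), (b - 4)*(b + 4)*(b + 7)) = b^2 + 11*b + 28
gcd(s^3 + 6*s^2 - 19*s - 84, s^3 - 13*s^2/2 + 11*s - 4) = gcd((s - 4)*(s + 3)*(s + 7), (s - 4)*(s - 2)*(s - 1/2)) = s - 4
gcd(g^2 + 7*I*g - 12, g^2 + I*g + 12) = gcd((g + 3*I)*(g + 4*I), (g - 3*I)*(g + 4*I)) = g + 4*I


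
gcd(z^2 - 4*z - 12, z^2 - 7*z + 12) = 1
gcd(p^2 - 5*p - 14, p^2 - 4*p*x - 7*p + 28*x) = p - 7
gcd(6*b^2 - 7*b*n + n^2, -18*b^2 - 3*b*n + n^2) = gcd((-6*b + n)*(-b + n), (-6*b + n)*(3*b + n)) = 6*b - n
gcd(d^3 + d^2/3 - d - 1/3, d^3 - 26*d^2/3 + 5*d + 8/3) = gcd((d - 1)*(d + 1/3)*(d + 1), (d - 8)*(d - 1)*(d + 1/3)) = d^2 - 2*d/3 - 1/3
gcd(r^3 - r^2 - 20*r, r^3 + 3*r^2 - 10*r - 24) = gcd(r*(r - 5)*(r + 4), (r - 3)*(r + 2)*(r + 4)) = r + 4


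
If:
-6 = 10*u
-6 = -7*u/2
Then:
No Solution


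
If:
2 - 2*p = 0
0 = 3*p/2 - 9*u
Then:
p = 1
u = 1/6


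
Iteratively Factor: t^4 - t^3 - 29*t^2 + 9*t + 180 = (t + 4)*(t^3 - 5*t^2 - 9*t + 45) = (t - 5)*(t + 4)*(t^2 - 9) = (t - 5)*(t + 3)*(t + 4)*(t - 3)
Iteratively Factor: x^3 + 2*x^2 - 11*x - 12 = (x + 1)*(x^2 + x - 12) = (x + 1)*(x + 4)*(x - 3)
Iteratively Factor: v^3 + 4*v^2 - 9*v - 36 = (v + 3)*(v^2 + v - 12) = (v - 3)*(v + 3)*(v + 4)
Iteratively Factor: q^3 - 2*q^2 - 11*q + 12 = (q - 1)*(q^2 - q - 12) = (q - 1)*(q + 3)*(q - 4)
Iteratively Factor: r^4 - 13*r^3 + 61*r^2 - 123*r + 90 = (r - 5)*(r^3 - 8*r^2 + 21*r - 18) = (r - 5)*(r - 3)*(r^2 - 5*r + 6) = (r - 5)*(r - 3)^2*(r - 2)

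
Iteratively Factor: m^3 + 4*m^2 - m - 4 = (m - 1)*(m^2 + 5*m + 4) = (m - 1)*(m + 1)*(m + 4)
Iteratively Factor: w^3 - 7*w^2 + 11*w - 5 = (w - 1)*(w^2 - 6*w + 5) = (w - 1)^2*(w - 5)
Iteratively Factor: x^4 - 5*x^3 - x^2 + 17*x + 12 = (x + 1)*(x^3 - 6*x^2 + 5*x + 12) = (x - 4)*(x + 1)*(x^2 - 2*x - 3) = (x - 4)*(x + 1)^2*(x - 3)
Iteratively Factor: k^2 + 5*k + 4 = (k + 4)*(k + 1)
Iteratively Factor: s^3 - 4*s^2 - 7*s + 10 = (s - 5)*(s^2 + s - 2) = (s - 5)*(s - 1)*(s + 2)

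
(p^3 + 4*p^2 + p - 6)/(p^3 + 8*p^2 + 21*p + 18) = (p - 1)/(p + 3)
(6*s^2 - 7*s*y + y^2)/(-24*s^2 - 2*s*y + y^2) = (-s + y)/(4*s + y)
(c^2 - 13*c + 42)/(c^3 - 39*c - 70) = (c - 6)/(c^2 + 7*c + 10)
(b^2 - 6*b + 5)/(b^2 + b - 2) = (b - 5)/(b + 2)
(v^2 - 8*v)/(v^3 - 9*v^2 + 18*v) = (v - 8)/(v^2 - 9*v + 18)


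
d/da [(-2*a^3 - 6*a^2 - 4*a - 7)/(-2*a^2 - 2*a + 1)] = 2*(2*a^4 + 4*a^3 - a^2 - 20*a - 9)/(4*a^4 + 8*a^3 - 4*a + 1)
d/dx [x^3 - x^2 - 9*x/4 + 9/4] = 3*x^2 - 2*x - 9/4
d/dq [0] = 0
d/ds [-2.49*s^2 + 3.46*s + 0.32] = 3.46 - 4.98*s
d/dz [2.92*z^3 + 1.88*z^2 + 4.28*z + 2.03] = 8.76*z^2 + 3.76*z + 4.28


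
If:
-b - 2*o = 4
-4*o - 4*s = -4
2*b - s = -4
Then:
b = -2/3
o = -5/3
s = 8/3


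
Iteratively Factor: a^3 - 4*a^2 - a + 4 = (a - 1)*(a^2 - 3*a - 4) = (a - 4)*(a - 1)*(a + 1)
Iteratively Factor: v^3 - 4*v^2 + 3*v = (v - 3)*(v^2 - v) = v*(v - 3)*(v - 1)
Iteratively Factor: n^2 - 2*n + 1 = (n - 1)*(n - 1)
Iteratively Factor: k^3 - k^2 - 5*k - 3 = (k + 1)*(k^2 - 2*k - 3) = (k + 1)^2*(k - 3)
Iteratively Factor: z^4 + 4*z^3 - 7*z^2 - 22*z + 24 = (z + 4)*(z^3 - 7*z + 6) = (z - 2)*(z + 4)*(z^2 + 2*z - 3) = (z - 2)*(z + 3)*(z + 4)*(z - 1)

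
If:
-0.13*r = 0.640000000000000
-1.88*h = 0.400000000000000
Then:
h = -0.21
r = -4.92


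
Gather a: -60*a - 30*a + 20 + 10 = 30 - 90*a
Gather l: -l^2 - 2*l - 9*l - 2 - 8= -l^2 - 11*l - 10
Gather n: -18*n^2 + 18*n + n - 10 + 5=-18*n^2 + 19*n - 5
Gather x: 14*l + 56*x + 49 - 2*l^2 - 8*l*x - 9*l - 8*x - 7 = -2*l^2 + 5*l + x*(48 - 8*l) + 42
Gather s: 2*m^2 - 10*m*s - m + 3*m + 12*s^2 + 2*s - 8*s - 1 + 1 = 2*m^2 + 2*m + 12*s^2 + s*(-10*m - 6)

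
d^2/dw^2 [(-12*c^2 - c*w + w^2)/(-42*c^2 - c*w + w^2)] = c^2*(2580*c^2 - 180*c*w + 180*w^2)/(-74088*c^6 - 5292*c^5*w + 5166*c^4*w^2 + 251*c^3*w^3 - 123*c^2*w^4 - 3*c*w^5 + w^6)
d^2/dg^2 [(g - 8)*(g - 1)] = 2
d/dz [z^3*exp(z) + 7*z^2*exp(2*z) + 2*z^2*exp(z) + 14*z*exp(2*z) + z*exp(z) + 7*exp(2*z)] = (z^3 + 14*z^2*exp(z) + 5*z^2 + 42*z*exp(z) + 5*z + 28*exp(z) + 1)*exp(z)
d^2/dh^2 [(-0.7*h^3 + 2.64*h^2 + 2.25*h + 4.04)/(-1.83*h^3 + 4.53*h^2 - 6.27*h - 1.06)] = (-6.07633200000004*h^6 - 93.4013699999999*h^5 + 115.014402*h^4 + 478.635756*h^3 - 771.330672*h^2 + 675.406716*h - 332.471484)/(6.128487*h^9 - 45.511551*h^8 + 175.65255*h^7 - 394.176213*h^6 + 549.102186*h^5 - 396.030573*h^4 + 72.0167309999999*h^3 + 109.745298*h^2 + 21.134916*h + 1.191016)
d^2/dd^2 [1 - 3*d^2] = -6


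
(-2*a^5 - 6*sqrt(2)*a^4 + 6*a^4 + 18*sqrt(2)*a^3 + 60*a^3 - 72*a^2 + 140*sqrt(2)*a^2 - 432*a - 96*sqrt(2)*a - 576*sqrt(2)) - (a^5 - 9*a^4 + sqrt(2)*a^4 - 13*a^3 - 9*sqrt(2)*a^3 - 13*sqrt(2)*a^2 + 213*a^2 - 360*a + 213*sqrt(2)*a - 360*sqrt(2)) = -3*a^5 - 7*sqrt(2)*a^4 + 15*a^4 + 27*sqrt(2)*a^3 + 73*a^3 - 285*a^2 + 153*sqrt(2)*a^2 - 309*sqrt(2)*a - 72*a - 216*sqrt(2)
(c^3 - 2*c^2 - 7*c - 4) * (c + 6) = c^4 + 4*c^3 - 19*c^2 - 46*c - 24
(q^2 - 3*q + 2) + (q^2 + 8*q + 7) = 2*q^2 + 5*q + 9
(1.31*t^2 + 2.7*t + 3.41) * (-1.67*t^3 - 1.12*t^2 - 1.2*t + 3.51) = -2.1877*t^5 - 5.9762*t^4 - 10.2907*t^3 - 2.4611*t^2 + 5.385*t + 11.9691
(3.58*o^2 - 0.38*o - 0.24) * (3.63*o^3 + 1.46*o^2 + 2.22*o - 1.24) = 12.9954*o^5 + 3.8474*o^4 + 6.5216*o^3 - 5.6332*o^2 - 0.0616*o + 0.2976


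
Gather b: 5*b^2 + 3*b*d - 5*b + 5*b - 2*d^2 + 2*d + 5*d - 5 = 5*b^2 + 3*b*d - 2*d^2 + 7*d - 5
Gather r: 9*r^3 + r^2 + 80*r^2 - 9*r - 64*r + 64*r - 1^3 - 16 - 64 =9*r^3 + 81*r^2 - 9*r - 81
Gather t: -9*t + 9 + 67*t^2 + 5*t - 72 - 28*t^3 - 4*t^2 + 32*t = -28*t^3 + 63*t^2 + 28*t - 63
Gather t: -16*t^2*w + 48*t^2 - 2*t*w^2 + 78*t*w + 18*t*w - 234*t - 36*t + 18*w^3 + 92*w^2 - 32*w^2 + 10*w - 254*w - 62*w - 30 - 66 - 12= t^2*(48 - 16*w) + t*(-2*w^2 + 96*w - 270) + 18*w^3 + 60*w^2 - 306*w - 108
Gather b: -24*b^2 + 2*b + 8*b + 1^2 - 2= -24*b^2 + 10*b - 1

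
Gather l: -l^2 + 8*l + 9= -l^2 + 8*l + 9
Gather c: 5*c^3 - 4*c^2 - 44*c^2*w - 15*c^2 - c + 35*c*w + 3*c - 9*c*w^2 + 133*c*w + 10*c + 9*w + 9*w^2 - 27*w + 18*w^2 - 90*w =5*c^3 + c^2*(-44*w - 19) + c*(-9*w^2 + 168*w + 12) + 27*w^2 - 108*w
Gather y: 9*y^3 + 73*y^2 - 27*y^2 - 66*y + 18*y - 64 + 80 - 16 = 9*y^3 + 46*y^2 - 48*y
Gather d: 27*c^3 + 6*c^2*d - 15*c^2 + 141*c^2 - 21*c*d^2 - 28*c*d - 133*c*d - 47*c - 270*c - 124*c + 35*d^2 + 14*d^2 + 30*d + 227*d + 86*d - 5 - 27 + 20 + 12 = 27*c^3 + 126*c^2 - 441*c + d^2*(49 - 21*c) + d*(6*c^2 - 161*c + 343)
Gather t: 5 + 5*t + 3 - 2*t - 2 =3*t + 6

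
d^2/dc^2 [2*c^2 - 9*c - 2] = 4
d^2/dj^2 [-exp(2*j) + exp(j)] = (1 - 4*exp(j))*exp(j)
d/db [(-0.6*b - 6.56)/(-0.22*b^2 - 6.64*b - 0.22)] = (0.132*b^2 + 3.984*b - (0.44*b + 6.64)*(0.6*b + 6.56) + 0.132)/(0.22*b^2 + 6.64*b + 0.22)^2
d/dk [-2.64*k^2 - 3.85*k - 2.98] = -5.28*k - 3.85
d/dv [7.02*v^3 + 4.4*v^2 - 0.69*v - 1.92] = 21.06*v^2 + 8.8*v - 0.69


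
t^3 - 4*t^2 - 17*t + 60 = (t - 5)*(t - 3)*(t + 4)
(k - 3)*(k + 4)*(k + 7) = k^3 + 8*k^2 - 5*k - 84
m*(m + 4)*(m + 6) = m^3 + 10*m^2 + 24*m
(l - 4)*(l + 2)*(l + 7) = l^3 + 5*l^2 - 22*l - 56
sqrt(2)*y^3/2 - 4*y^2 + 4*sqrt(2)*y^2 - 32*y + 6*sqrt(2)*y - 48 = (y + 6)*(y - 4*sqrt(2))*(sqrt(2)*y/2 + sqrt(2))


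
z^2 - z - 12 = (z - 4)*(z + 3)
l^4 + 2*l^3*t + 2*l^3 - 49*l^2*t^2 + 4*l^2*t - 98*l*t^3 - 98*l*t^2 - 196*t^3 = (l + 2)*(l - 7*t)*(l + 2*t)*(l + 7*t)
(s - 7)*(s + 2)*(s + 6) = s^3 + s^2 - 44*s - 84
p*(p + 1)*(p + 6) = p^3 + 7*p^2 + 6*p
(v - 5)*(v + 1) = v^2 - 4*v - 5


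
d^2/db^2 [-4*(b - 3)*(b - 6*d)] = -8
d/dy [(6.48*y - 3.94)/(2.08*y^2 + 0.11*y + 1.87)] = (-13.4784*y^2 + 16.3904*y + 12.551)/(4.3264*y^4 + 0.4576*y^3 + 7.7913*y^2 + 0.4114*y + 3.4969)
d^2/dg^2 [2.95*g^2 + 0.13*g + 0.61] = 5.90000000000000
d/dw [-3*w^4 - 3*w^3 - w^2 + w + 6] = -12*w^3 - 9*w^2 - 2*w + 1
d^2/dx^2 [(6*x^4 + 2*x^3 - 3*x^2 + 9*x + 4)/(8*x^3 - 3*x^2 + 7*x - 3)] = 2*(-426*x^6 + 1446*x^5 + 2724*x^4 - 2686*x^3 + 2355*x^2 - 153*x + 322)/(512*x^9 - 576*x^8 + 1560*x^7 - 1611*x^6 + 1797*x^5 - 1530*x^4 + 937*x^3 - 522*x^2 + 189*x - 27)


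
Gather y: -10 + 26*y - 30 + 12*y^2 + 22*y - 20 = 12*y^2 + 48*y - 60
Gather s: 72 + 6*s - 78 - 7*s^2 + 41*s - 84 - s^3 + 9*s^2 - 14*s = -s^3 + 2*s^2 + 33*s - 90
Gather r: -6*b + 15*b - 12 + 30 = 9*b + 18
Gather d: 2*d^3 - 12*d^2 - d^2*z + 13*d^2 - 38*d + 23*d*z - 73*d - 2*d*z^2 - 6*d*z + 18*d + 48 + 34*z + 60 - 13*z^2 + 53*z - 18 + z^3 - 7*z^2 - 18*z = 2*d^3 + d^2*(1 - z) + d*(-2*z^2 + 17*z - 93) + z^3 - 20*z^2 + 69*z + 90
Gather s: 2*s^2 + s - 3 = 2*s^2 + s - 3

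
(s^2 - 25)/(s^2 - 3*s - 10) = (s + 5)/(s + 2)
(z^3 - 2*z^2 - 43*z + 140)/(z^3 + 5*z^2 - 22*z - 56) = (z - 5)/(z + 2)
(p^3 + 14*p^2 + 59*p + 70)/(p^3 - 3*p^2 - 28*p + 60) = (p^2 + 9*p + 14)/(p^2 - 8*p + 12)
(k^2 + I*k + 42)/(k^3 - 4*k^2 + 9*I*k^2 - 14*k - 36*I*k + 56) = (k - 6*I)/(k^2 + 2*k*(-2 + I) - 8*I)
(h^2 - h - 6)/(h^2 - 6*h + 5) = (h^2 - h - 6)/(h^2 - 6*h + 5)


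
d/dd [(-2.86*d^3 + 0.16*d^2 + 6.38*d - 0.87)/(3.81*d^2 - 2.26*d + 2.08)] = (-10.8966*d^4 + 12.9272*d^3 - 42.5158*d^2 + 7.295*d + 11.3042)/(14.5161*d^4 - 17.2212*d^3 + 20.9572*d^2 - 9.4016*d + 4.3264)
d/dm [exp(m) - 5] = exp(m)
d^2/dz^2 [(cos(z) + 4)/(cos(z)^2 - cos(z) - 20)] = (sin(z)^2 - 5*cos(z) + 1)/(cos(z) - 5)^3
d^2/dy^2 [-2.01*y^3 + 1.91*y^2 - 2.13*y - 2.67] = 3.82 - 12.06*y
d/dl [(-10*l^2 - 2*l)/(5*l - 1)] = 2*(-25*l^2 + 10*l + 1)/(25*l^2 - 10*l + 1)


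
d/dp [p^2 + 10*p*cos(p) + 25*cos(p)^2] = -10*p*sin(p) + 2*p - 25*sin(2*p) + 10*cos(p)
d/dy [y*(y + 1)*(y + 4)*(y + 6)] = 4*y^3 + 33*y^2 + 68*y + 24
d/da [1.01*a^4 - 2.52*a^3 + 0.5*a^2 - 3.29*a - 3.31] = 4.04*a^3 - 7.56*a^2 + 1.0*a - 3.29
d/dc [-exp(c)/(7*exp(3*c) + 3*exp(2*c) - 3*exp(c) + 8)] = (14*exp(3*c) + 3*exp(2*c) - 8)*exp(c)/(49*exp(6*c) + 42*exp(5*c) - 33*exp(4*c) + 94*exp(3*c) + 57*exp(2*c) - 48*exp(c) + 64)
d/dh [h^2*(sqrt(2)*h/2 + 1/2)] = h*(3*sqrt(2)*h + 2)/2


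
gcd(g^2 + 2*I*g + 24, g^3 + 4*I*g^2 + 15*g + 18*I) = g + 6*I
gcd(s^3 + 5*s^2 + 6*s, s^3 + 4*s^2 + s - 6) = s^2 + 5*s + 6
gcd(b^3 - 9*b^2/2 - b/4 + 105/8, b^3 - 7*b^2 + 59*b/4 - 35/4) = b^2 - 6*b + 35/4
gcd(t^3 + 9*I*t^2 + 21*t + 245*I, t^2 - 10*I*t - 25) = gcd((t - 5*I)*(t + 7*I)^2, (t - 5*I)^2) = t - 5*I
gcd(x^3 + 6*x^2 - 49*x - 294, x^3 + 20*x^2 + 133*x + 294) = x^2 + 13*x + 42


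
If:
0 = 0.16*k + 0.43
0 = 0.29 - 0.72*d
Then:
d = 0.40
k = -2.69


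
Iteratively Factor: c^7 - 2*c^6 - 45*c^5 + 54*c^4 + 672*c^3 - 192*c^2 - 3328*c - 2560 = (c - 4)*(c^6 + 2*c^5 - 37*c^4 - 94*c^3 + 296*c^2 + 992*c + 640) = (c - 4)*(c + 1)*(c^5 + c^4 - 38*c^3 - 56*c^2 + 352*c + 640) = (c - 4)*(c + 1)*(c + 4)*(c^4 - 3*c^3 - 26*c^2 + 48*c + 160) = (c - 4)*(c + 1)*(c + 4)^2*(c^3 - 7*c^2 + 2*c + 40) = (c - 4)^2*(c + 1)*(c + 4)^2*(c^2 - 3*c - 10) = (c - 5)*(c - 4)^2*(c + 1)*(c + 4)^2*(c + 2)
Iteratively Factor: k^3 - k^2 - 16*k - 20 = (k + 2)*(k^2 - 3*k - 10) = (k - 5)*(k + 2)*(k + 2)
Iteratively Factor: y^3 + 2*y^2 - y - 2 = (y + 1)*(y^2 + y - 2) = (y - 1)*(y + 1)*(y + 2)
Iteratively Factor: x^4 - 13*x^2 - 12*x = (x - 4)*(x^3 + 4*x^2 + 3*x) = x*(x - 4)*(x^2 + 4*x + 3) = x*(x - 4)*(x + 1)*(x + 3)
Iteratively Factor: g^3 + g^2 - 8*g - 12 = (g + 2)*(g^2 - g - 6) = (g - 3)*(g + 2)*(g + 2)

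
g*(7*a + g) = 7*a*g + g^2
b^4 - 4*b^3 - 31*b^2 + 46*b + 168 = (b - 7)*(b - 3)*(b + 2)*(b + 4)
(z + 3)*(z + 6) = z^2 + 9*z + 18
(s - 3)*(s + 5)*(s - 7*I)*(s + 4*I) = s^4 + 2*s^3 - 3*I*s^3 + 13*s^2 - 6*I*s^2 + 56*s + 45*I*s - 420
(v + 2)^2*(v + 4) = v^3 + 8*v^2 + 20*v + 16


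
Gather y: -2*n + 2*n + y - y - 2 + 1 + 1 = 0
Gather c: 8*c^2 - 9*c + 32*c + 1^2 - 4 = 8*c^2 + 23*c - 3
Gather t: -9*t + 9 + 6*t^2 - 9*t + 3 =6*t^2 - 18*t + 12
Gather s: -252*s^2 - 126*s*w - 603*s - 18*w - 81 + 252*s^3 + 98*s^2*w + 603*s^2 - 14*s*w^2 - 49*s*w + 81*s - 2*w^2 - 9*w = 252*s^3 + s^2*(98*w + 351) + s*(-14*w^2 - 175*w - 522) - 2*w^2 - 27*w - 81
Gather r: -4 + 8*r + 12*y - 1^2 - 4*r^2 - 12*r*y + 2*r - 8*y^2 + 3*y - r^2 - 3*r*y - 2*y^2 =-5*r^2 + r*(10 - 15*y) - 10*y^2 + 15*y - 5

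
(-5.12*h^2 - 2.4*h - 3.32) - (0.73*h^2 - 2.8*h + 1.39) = -5.85*h^2 + 0.4*h - 4.71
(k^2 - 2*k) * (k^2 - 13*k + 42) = k^4 - 15*k^3 + 68*k^2 - 84*k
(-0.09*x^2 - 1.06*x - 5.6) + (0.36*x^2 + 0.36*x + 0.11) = 0.27*x^2 - 0.7*x - 5.49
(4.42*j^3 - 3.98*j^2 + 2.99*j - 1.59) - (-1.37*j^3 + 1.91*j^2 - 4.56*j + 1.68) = 5.79*j^3 - 5.89*j^2 + 7.55*j - 3.27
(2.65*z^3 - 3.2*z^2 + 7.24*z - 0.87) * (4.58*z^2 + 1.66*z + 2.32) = 12.137*z^5 - 10.257*z^4 + 33.9952*z^3 + 0.6098*z^2 + 15.3526*z - 2.0184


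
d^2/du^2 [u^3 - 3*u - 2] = 6*u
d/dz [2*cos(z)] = -2*sin(z)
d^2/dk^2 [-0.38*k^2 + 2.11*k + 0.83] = -0.760000000000000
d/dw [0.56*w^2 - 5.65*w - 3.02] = 1.12*w - 5.65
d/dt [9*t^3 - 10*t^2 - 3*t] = 27*t^2 - 20*t - 3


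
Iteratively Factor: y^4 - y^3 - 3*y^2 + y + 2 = (y + 1)*(y^3 - 2*y^2 - y + 2) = (y - 2)*(y + 1)*(y^2 - 1) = (y - 2)*(y + 1)^2*(y - 1)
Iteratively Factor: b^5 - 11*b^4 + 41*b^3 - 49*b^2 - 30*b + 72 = (b - 3)*(b^4 - 8*b^3 + 17*b^2 + 2*b - 24) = (b - 3)^2*(b^3 - 5*b^2 + 2*b + 8) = (b - 4)*(b - 3)^2*(b^2 - b - 2) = (b - 4)*(b - 3)^2*(b - 2)*(b + 1)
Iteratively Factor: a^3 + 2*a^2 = (a)*(a^2 + 2*a) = a^2*(a + 2)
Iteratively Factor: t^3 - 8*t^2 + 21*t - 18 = (t - 2)*(t^2 - 6*t + 9) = (t - 3)*(t - 2)*(t - 3)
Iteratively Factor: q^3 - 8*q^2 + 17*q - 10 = (q - 1)*(q^2 - 7*q + 10) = (q - 5)*(q - 1)*(q - 2)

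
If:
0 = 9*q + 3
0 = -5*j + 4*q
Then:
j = -4/15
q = -1/3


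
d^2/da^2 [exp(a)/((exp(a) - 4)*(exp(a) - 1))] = (exp(4*a) + 5*exp(3*a) - 24*exp(2*a) + 20*exp(a) + 16)*exp(a)/(exp(6*a) - 15*exp(5*a) + 87*exp(4*a) - 245*exp(3*a) + 348*exp(2*a) - 240*exp(a) + 64)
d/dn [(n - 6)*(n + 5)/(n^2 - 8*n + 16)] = (64 - 7*n)/(n^3 - 12*n^2 + 48*n - 64)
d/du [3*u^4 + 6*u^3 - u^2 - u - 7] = 12*u^3 + 18*u^2 - 2*u - 1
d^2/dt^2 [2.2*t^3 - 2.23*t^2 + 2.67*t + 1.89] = 13.2*t - 4.46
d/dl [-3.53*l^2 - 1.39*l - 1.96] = -7.06*l - 1.39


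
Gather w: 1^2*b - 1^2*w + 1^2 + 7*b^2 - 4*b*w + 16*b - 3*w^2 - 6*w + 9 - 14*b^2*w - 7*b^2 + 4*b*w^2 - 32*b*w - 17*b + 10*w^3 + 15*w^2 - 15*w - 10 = 10*w^3 + w^2*(4*b + 12) + w*(-14*b^2 - 36*b - 22)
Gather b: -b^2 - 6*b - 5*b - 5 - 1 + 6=-b^2 - 11*b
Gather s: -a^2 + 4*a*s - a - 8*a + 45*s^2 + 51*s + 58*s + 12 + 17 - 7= -a^2 - 9*a + 45*s^2 + s*(4*a + 109) + 22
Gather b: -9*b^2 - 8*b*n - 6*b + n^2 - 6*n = -9*b^2 + b*(-8*n - 6) + n^2 - 6*n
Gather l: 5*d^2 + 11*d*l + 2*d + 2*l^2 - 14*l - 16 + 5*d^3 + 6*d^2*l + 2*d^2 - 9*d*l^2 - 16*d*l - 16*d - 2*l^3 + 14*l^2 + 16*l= 5*d^3 + 7*d^2 - 14*d - 2*l^3 + l^2*(16 - 9*d) + l*(6*d^2 - 5*d + 2) - 16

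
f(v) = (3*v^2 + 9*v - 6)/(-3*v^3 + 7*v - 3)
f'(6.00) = 0.06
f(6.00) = -0.26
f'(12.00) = 0.01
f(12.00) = -0.10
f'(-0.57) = 0.13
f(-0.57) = 1.58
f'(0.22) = 4.51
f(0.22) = 2.60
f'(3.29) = 0.34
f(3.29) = -0.65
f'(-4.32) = -0.04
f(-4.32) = 0.05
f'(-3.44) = -0.14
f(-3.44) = -0.02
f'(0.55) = 40.01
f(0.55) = -0.41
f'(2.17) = 1.68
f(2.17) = -1.50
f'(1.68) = 7.35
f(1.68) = -3.22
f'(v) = (6*v + 9)/(-3*v^3 + 7*v - 3) + (9*v^2 - 7)*(3*v^2 + 9*v - 6)/(-3*v^3 + 7*v - 3)^2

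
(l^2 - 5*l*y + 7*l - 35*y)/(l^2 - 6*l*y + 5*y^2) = (-l - 7)/(-l + y)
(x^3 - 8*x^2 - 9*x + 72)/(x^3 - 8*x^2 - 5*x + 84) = (x^2 - 11*x + 24)/(x^2 - 11*x + 28)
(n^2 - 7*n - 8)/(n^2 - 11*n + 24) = (n + 1)/(n - 3)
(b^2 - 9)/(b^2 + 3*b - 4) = (b^2 - 9)/(b^2 + 3*b - 4)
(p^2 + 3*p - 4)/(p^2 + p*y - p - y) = (p + 4)/(p + y)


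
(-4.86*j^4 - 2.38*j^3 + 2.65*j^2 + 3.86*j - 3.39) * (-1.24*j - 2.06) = 6.0264*j^5 + 12.9628*j^4 + 1.6168*j^3 - 10.2454*j^2 - 3.748*j + 6.9834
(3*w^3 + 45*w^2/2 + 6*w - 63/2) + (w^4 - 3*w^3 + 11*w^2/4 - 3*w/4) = w^4 + 101*w^2/4 + 21*w/4 - 63/2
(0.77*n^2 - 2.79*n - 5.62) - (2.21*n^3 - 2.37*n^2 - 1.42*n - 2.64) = -2.21*n^3 + 3.14*n^2 - 1.37*n - 2.98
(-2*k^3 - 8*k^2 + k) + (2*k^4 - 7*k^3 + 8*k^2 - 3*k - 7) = 2*k^4 - 9*k^3 - 2*k - 7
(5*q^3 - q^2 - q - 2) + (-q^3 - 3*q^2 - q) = 4*q^3 - 4*q^2 - 2*q - 2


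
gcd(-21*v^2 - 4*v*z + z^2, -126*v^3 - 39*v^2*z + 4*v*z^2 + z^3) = 3*v + z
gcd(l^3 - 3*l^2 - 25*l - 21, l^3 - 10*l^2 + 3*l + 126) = l^2 - 4*l - 21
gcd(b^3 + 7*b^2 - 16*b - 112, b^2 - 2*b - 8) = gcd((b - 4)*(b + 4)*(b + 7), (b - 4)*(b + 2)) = b - 4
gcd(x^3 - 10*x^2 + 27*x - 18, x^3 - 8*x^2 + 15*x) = x - 3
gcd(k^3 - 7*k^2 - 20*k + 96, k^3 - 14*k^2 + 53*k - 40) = k - 8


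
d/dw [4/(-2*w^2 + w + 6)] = 4*(4*w - 1)/(-2*w^2 + w + 6)^2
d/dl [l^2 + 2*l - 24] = 2*l + 2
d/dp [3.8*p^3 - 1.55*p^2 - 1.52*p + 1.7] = 11.4*p^2 - 3.1*p - 1.52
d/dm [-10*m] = -10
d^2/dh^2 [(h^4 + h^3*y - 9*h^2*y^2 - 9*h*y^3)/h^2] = 2 - 18*y^3/h^3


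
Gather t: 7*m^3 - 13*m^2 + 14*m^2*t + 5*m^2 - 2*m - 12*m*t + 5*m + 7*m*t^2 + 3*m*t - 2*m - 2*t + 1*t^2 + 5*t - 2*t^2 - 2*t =7*m^3 - 8*m^2 + m + t^2*(7*m - 1) + t*(14*m^2 - 9*m + 1)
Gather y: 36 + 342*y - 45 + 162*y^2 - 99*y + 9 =162*y^2 + 243*y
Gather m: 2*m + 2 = 2*m + 2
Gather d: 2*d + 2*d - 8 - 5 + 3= 4*d - 10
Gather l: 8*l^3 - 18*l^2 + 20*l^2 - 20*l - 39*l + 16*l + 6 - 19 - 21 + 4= 8*l^3 + 2*l^2 - 43*l - 30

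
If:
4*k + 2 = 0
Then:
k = -1/2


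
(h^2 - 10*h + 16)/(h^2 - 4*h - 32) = (h - 2)/(h + 4)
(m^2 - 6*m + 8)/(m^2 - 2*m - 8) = (m - 2)/(m + 2)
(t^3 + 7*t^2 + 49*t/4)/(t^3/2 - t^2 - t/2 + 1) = t*(4*t^2 + 28*t + 49)/(2*(t^3 - 2*t^2 - t + 2))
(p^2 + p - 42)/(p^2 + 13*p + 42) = (p - 6)/(p + 6)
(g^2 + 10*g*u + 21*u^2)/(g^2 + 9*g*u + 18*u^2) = (g + 7*u)/(g + 6*u)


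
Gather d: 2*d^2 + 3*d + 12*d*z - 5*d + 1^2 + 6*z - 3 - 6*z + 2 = 2*d^2 + d*(12*z - 2)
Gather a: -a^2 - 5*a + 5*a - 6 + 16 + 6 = 16 - a^2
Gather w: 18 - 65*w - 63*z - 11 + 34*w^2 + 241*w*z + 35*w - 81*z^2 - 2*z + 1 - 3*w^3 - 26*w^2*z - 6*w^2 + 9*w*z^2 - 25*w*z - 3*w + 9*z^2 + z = -3*w^3 + w^2*(28 - 26*z) + w*(9*z^2 + 216*z - 33) - 72*z^2 - 64*z + 8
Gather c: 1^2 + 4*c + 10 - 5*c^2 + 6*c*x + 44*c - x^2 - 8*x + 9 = -5*c^2 + c*(6*x + 48) - x^2 - 8*x + 20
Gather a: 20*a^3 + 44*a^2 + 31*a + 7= 20*a^3 + 44*a^2 + 31*a + 7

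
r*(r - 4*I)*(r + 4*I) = r^3 + 16*r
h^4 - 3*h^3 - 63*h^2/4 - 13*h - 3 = (h - 6)*(h + 1/2)^2*(h + 2)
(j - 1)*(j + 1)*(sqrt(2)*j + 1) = sqrt(2)*j^3 + j^2 - sqrt(2)*j - 1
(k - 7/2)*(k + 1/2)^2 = k^3 - 5*k^2/2 - 13*k/4 - 7/8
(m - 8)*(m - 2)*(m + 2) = m^3 - 8*m^2 - 4*m + 32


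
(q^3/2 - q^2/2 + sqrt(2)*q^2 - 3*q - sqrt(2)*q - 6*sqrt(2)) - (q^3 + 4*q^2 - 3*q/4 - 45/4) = -q^3/2 - 9*q^2/2 + sqrt(2)*q^2 - 9*q/4 - sqrt(2)*q - 6*sqrt(2) + 45/4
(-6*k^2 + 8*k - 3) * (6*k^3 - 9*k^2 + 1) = -36*k^5 + 102*k^4 - 90*k^3 + 21*k^2 + 8*k - 3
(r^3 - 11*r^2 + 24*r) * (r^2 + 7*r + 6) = r^5 - 4*r^4 - 47*r^3 + 102*r^2 + 144*r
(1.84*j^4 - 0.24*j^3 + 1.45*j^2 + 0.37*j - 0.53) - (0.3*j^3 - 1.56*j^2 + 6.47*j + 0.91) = 1.84*j^4 - 0.54*j^3 + 3.01*j^2 - 6.1*j - 1.44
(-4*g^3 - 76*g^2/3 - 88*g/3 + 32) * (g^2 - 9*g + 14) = -4*g^5 + 32*g^4/3 + 428*g^3/3 - 176*g^2/3 - 2096*g/3 + 448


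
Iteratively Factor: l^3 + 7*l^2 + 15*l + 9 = (l + 1)*(l^2 + 6*l + 9) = (l + 1)*(l + 3)*(l + 3)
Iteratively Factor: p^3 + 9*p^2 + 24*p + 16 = (p + 4)*(p^2 + 5*p + 4) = (p + 1)*(p + 4)*(p + 4)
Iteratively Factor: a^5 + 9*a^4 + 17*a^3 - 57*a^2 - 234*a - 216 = (a + 3)*(a^4 + 6*a^3 - a^2 - 54*a - 72) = (a - 3)*(a + 3)*(a^3 + 9*a^2 + 26*a + 24) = (a - 3)*(a + 3)*(a + 4)*(a^2 + 5*a + 6) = (a - 3)*(a + 2)*(a + 3)*(a + 4)*(a + 3)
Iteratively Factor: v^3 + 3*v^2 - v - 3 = (v - 1)*(v^2 + 4*v + 3) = (v - 1)*(v + 3)*(v + 1)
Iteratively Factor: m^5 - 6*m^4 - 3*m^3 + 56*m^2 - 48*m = (m - 1)*(m^4 - 5*m^3 - 8*m^2 + 48*m) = (m - 1)*(m + 3)*(m^3 - 8*m^2 + 16*m) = (m - 4)*(m - 1)*(m + 3)*(m^2 - 4*m) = m*(m - 4)*(m - 1)*(m + 3)*(m - 4)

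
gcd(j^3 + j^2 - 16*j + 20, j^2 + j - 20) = j + 5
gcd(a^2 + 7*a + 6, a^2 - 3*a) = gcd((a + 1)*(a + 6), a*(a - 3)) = 1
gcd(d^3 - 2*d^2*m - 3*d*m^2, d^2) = d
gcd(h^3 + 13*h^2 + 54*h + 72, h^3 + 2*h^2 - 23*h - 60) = h^2 + 7*h + 12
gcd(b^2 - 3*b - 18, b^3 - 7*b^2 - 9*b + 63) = b + 3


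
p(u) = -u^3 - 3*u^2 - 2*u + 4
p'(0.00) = -2.00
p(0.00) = 4.00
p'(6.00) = -146.00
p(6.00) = -332.00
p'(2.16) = -28.96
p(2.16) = -24.39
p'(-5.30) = -54.47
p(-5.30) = 79.21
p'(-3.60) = -19.28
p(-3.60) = 18.98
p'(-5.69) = -64.99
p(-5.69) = 102.47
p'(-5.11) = -49.68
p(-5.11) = 69.32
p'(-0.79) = 0.87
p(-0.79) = 4.20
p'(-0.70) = 0.73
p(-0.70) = 4.27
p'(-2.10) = -2.63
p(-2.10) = 4.23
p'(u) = -3*u^2 - 6*u - 2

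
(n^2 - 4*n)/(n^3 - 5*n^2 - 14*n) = (4 - n)/(-n^2 + 5*n + 14)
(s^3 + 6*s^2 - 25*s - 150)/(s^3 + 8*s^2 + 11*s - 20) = (s^2 + s - 30)/(s^2 + 3*s - 4)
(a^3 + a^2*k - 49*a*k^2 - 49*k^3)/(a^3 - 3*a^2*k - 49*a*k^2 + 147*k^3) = (a + k)/(a - 3*k)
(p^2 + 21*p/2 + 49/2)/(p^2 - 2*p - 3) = (2*p^2 + 21*p + 49)/(2*(p^2 - 2*p - 3))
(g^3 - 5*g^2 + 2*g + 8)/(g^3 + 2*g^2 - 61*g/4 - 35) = 4*(g^2 - g - 2)/(4*g^2 + 24*g + 35)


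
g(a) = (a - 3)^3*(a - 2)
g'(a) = (a - 3)^3 + 3*(a - 3)^2*(a - 2)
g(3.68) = 0.53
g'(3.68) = 2.64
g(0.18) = 40.81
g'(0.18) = -65.85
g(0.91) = 9.95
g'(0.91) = -23.41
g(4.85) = 18.05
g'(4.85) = 35.59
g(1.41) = 2.37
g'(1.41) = -8.49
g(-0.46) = 101.90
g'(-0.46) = -129.77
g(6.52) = 197.14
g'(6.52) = 211.63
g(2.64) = -0.03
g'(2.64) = 0.20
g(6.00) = 108.00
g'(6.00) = 135.00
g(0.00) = 54.00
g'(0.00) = -81.00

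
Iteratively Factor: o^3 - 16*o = (o)*(o^2 - 16) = o*(o + 4)*(o - 4)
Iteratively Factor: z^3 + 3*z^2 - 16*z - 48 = (z + 3)*(z^2 - 16) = (z - 4)*(z + 3)*(z + 4)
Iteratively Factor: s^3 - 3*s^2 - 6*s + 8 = (s - 4)*(s^2 + s - 2) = (s - 4)*(s - 1)*(s + 2)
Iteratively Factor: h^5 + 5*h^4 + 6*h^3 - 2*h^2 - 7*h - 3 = (h - 1)*(h^4 + 6*h^3 + 12*h^2 + 10*h + 3) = (h - 1)*(h + 3)*(h^3 + 3*h^2 + 3*h + 1) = (h - 1)*(h + 1)*(h + 3)*(h^2 + 2*h + 1) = (h - 1)*(h + 1)^2*(h + 3)*(h + 1)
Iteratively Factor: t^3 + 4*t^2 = (t)*(t^2 + 4*t) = t*(t + 4)*(t)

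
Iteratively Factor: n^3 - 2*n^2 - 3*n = (n + 1)*(n^2 - 3*n) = n*(n + 1)*(n - 3)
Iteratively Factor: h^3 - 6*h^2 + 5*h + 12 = (h - 4)*(h^2 - 2*h - 3) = (h - 4)*(h + 1)*(h - 3)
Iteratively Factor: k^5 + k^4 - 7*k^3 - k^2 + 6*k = (k)*(k^4 + k^3 - 7*k^2 - k + 6) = k*(k - 2)*(k^3 + 3*k^2 - k - 3) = k*(k - 2)*(k - 1)*(k^2 + 4*k + 3) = k*(k - 2)*(k - 1)*(k + 1)*(k + 3)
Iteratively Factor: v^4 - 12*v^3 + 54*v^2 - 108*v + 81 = (v - 3)*(v^3 - 9*v^2 + 27*v - 27) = (v - 3)^2*(v^2 - 6*v + 9) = (v - 3)^3*(v - 3)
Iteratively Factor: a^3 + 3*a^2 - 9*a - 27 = (a + 3)*(a^2 - 9) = (a + 3)^2*(a - 3)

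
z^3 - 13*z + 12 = (z - 3)*(z - 1)*(z + 4)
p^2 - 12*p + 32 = (p - 8)*(p - 4)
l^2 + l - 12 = (l - 3)*(l + 4)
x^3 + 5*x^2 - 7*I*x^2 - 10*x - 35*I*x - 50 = (x + 5)*(x - 5*I)*(x - 2*I)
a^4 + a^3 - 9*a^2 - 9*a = a*(a - 3)*(a + 1)*(a + 3)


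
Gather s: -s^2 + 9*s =-s^2 + 9*s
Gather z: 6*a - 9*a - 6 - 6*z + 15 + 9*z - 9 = -3*a + 3*z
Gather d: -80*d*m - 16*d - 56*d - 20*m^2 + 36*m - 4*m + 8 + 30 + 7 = d*(-80*m - 72) - 20*m^2 + 32*m + 45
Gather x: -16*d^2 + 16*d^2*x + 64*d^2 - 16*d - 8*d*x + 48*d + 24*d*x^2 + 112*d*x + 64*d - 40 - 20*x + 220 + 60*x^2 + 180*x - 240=48*d^2 + 96*d + x^2*(24*d + 60) + x*(16*d^2 + 104*d + 160) - 60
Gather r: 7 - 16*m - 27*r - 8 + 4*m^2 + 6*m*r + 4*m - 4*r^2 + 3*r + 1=4*m^2 - 12*m - 4*r^2 + r*(6*m - 24)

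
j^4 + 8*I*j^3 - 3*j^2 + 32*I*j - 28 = (j - 2*I)*(j + I)*(j + 2*I)*(j + 7*I)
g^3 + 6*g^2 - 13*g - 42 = (g - 3)*(g + 2)*(g + 7)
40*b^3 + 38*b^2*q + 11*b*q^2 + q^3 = (2*b + q)*(4*b + q)*(5*b + q)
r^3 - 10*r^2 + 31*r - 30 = (r - 5)*(r - 3)*(r - 2)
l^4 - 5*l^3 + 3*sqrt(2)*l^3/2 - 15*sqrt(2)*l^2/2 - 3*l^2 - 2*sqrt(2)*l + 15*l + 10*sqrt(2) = (l - 5)*(l - sqrt(2))*(l + sqrt(2)/2)*(l + 2*sqrt(2))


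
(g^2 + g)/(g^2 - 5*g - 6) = g/(g - 6)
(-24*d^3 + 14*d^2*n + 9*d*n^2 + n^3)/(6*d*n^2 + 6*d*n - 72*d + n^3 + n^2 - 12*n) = (-4*d^2 + 3*d*n + n^2)/(n^2 + n - 12)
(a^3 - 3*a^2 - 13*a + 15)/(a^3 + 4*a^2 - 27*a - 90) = (a - 1)/(a + 6)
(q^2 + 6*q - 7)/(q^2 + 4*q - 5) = (q + 7)/(q + 5)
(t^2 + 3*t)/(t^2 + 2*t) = (t + 3)/(t + 2)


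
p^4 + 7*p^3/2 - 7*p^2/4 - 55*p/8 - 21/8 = (p - 3/2)*(p + 1/2)*(p + 1)*(p + 7/2)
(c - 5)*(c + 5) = c^2 - 25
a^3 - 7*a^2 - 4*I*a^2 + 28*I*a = a*(a - 7)*(a - 4*I)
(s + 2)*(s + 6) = s^2 + 8*s + 12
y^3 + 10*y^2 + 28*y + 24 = (y + 2)^2*(y + 6)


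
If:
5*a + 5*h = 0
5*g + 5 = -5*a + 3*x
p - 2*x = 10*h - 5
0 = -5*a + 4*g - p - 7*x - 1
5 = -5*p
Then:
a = -33/80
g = -5/8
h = 33/80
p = -1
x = -1/16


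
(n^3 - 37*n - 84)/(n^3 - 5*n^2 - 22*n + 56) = (n + 3)/(n - 2)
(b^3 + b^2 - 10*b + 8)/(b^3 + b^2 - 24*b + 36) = (b^2 + 3*b - 4)/(b^2 + 3*b - 18)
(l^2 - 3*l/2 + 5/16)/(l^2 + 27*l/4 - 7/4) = (l - 5/4)/(l + 7)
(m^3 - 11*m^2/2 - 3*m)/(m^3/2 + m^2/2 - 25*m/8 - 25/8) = 4*m*(2*m^2 - 11*m - 6)/(4*m^3 + 4*m^2 - 25*m - 25)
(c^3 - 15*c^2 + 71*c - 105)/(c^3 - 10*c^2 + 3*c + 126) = (c^2 - 8*c + 15)/(c^2 - 3*c - 18)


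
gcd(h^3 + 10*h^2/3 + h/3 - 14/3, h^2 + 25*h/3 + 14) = h + 7/3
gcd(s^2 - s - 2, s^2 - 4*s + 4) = s - 2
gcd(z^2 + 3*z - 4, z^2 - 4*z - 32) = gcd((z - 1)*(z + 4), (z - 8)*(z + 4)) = z + 4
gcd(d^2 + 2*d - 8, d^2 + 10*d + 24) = d + 4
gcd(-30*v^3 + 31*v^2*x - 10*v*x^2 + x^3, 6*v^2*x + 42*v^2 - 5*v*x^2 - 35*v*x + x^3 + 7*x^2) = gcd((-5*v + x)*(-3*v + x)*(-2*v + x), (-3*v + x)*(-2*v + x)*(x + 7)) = 6*v^2 - 5*v*x + x^2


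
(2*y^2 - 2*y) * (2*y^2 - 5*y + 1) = 4*y^4 - 14*y^3 + 12*y^2 - 2*y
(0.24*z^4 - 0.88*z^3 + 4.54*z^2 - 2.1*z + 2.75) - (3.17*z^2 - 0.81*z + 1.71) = 0.24*z^4 - 0.88*z^3 + 1.37*z^2 - 1.29*z + 1.04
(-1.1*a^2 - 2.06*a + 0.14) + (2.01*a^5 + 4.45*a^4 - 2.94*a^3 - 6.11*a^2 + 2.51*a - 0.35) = 2.01*a^5 + 4.45*a^4 - 2.94*a^3 - 7.21*a^2 + 0.45*a - 0.21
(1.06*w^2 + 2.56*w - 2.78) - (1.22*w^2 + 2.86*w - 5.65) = -0.16*w^2 - 0.3*w + 2.87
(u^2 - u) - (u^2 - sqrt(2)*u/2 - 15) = -u + sqrt(2)*u/2 + 15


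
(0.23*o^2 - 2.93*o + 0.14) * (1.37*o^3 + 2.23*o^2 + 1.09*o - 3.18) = 0.3151*o^5 - 3.5012*o^4 - 6.0914*o^3 - 3.6129*o^2 + 9.47*o - 0.4452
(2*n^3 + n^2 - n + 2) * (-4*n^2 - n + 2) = -8*n^5 - 6*n^4 + 7*n^3 - 5*n^2 - 4*n + 4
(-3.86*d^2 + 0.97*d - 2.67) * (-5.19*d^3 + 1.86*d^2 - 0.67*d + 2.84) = 20.0334*d^5 - 12.2139*d^4 + 18.2477*d^3 - 16.5785*d^2 + 4.5437*d - 7.5828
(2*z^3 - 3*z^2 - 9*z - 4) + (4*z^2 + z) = 2*z^3 + z^2 - 8*z - 4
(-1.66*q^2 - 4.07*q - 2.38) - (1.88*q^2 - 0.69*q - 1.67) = -3.54*q^2 - 3.38*q - 0.71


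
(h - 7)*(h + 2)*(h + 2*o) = h^3 + 2*h^2*o - 5*h^2 - 10*h*o - 14*h - 28*o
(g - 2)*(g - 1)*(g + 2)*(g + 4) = g^4 + 3*g^3 - 8*g^2 - 12*g + 16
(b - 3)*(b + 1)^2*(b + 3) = b^4 + 2*b^3 - 8*b^2 - 18*b - 9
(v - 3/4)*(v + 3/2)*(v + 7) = v^3 + 31*v^2/4 + 33*v/8 - 63/8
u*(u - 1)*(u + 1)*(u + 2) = u^4 + 2*u^3 - u^2 - 2*u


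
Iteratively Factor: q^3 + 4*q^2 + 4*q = (q + 2)*(q^2 + 2*q) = q*(q + 2)*(q + 2)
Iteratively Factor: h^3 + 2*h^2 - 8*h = (h - 2)*(h^2 + 4*h) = (h - 2)*(h + 4)*(h)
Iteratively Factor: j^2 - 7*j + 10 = (j - 2)*(j - 5)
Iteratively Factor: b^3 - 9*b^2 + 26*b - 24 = (b - 2)*(b^2 - 7*b + 12) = (b - 3)*(b - 2)*(b - 4)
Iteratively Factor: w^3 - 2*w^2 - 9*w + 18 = (w - 2)*(w^2 - 9) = (w - 3)*(w - 2)*(w + 3)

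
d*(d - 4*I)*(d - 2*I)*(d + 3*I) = d^4 - 3*I*d^3 + 10*d^2 - 24*I*d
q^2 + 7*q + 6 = (q + 1)*(q + 6)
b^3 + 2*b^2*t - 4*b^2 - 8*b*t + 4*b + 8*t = (b - 2)^2*(b + 2*t)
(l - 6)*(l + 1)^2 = l^3 - 4*l^2 - 11*l - 6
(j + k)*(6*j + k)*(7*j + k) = 42*j^3 + 55*j^2*k + 14*j*k^2 + k^3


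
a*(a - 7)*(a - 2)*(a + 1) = a^4 - 8*a^3 + 5*a^2 + 14*a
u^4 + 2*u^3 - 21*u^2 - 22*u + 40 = (u - 4)*(u - 1)*(u + 2)*(u + 5)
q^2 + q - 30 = (q - 5)*(q + 6)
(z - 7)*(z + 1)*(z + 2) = z^3 - 4*z^2 - 19*z - 14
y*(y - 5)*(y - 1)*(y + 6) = y^4 - 31*y^2 + 30*y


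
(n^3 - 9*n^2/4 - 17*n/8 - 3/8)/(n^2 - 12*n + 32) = (8*n^3 - 18*n^2 - 17*n - 3)/(8*(n^2 - 12*n + 32))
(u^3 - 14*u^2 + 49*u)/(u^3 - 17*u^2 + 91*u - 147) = u/(u - 3)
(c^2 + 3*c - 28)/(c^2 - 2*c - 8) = (c + 7)/(c + 2)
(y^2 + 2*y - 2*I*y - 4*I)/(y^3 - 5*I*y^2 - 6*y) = (y + 2)/(y*(y - 3*I))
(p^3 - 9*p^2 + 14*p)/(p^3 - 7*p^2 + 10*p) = (p - 7)/(p - 5)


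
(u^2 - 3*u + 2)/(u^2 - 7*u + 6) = (u - 2)/(u - 6)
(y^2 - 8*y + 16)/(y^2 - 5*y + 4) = (y - 4)/(y - 1)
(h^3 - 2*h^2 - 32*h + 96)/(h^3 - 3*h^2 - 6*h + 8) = (h^2 + 2*h - 24)/(h^2 + h - 2)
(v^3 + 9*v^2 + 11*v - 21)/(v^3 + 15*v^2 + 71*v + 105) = (v - 1)/(v + 5)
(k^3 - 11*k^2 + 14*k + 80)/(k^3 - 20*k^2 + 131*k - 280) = (k + 2)/(k - 7)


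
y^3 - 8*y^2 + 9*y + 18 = (y - 6)*(y - 3)*(y + 1)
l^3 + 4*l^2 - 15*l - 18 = (l - 3)*(l + 1)*(l + 6)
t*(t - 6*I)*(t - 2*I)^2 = t^4 - 10*I*t^3 - 28*t^2 + 24*I*t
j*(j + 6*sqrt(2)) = j^2 + 6*sqrt(2)*j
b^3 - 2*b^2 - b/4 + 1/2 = (b - 2)*(b - 1/2)*(b + 1/2)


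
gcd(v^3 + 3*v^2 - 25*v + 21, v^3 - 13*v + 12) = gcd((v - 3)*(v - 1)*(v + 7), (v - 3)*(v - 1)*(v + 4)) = v^2 - 4*v + 3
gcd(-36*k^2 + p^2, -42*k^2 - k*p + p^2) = 6*k + p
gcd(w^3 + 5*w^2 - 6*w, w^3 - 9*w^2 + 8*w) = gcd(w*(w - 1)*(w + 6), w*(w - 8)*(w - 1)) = w^2 - w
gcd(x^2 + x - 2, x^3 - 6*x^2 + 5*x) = x - 1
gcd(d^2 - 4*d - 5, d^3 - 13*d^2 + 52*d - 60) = d - 5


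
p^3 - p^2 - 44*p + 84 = (p - 6)*(p - 2)*(p + 7)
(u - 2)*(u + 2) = u^2 - 4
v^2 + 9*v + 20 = (v + 4)*(v + 5)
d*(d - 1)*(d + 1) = d^3 - d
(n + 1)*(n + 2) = n^2 + 3*n + 2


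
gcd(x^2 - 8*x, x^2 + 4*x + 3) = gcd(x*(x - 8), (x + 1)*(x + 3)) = 1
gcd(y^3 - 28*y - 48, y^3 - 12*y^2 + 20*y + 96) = y^2 - 4*y - 12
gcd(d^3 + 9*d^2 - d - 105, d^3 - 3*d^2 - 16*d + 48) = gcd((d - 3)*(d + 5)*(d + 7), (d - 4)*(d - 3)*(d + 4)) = d - 3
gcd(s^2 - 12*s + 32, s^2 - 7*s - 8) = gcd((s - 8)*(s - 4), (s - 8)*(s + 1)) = s - 8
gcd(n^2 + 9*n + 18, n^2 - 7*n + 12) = 1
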